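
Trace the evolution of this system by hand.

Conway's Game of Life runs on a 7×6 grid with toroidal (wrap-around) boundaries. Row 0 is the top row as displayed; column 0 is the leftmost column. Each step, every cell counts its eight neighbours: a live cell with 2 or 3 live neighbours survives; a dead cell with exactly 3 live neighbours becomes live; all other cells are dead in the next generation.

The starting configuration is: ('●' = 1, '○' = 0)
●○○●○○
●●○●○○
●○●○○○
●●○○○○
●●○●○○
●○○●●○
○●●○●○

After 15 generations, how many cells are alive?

0) ●○○●○○
●●○●○○
●○●○○○
●●○○○○
●●○●○○
●○○●●○
○●●○●○
1) ●○○●●●
●○○●○●
○○●○○●
○○○○○●
○○○●●○
●○○○●○
●●●○●○
2) ○○○○○○
○●●●○○
○○○○○●
○○○●○●
○○○●●○
●○●○●○
○○●○○○
3) ○●○●○○
○○●○○○
●○○●○○
○○○●○●
○○●○○○
○●●○●●
○●○●○○
4) ○●○●○○
○●●●○○
○○●●●○
○○●●●○
●●●○○●
●●○○●○
○●○●○○
5) ●●○●●○
○●○○○○
○○○○○○
●○○○○○
○○○○○○
○○○●●○
○●○●●○
6) ●●○●●●
●●●○○○
○○○○○○
○○○○○○
○○○○○○
○○●●●○
●●○○○○
7) ○○○●●○
○○●●●○
○●○○○○
○○○○○○
○○○●○○
○●●●○○
○○○○○○
8) ○○●○●○
○○●○●○
○○●●○○
○○○○○○
○○○●○○
○○●●○○
○○○○●○
9) ○○○○●●
○●●○●○
○○●●○○
○○●●○○
○○●●○○
○○●●●○
○○●○●○
10) ○●●○●●
○●●○●●
○○○○●○
○●○○●○
○●○○○○
○●○○●○
○○●○○○
11) ○○○○●●
○●●○○○
●●●○●○
○○○○○○
●●●○○○
○●●○○○
●○●○●●
12) ○○●○●○
○○●○●○
●○●●○○
○○○●○●
●○●○○○
○○○○○○
●○●○●○
13) ○○●○●○
○○●○●●
○●●○○●
●○○●●●
○○○○○○
○○○●○●
○●○○○●
14) ●●●○●○
●○●○●●
○●●○○○
●●●●●●
●○○●○○
●○○○●○
●○●●○●
15) ○○○○○○
○○○○●○
○○○○○○
○○○○●●
○○○○○○
●○●○●○
○○●○○○

7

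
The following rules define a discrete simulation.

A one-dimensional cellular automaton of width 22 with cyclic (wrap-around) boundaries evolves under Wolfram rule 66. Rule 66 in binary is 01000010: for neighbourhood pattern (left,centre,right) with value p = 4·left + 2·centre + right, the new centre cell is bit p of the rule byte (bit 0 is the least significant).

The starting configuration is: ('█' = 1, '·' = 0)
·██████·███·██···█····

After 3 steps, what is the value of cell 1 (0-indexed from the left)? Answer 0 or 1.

t=0: ·██████·███·██···█····
t=1: █·····█···█··█··█·····
t=2: ·····█···█··█··█·····█
t=3: ····█···█··█··█·····█·

0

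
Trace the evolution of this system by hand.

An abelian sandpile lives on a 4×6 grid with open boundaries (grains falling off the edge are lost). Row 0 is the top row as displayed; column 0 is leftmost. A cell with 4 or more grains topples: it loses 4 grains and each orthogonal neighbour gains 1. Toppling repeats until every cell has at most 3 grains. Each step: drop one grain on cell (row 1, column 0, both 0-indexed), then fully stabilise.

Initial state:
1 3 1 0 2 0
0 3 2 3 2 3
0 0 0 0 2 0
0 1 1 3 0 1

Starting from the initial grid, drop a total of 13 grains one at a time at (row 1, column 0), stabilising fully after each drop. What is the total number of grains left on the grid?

35

step 0: 1 3 1 0 2 0
0 3 2 3 2 3
0 0 0 0 2 0
0 1 1 3 0 1
step 1: 1 3 1 0 2 0
1 3 2 3 2 3
0 0 0 0 2 0
0 1 1 3 0 1
step 2: 1 3 1 0 2 0
2 3 2 3 2 3
0 0 0 0 2 0
0 1 1 3 0 1
step 3: 1 3 1 0 2 0
3 3 2 3 2 3
0 0 0 0 2 0
0 1 1 3 0 1
step 4: 3 0 2 0 2 0
1 1 3 3 2 3
1 1 0 0 2 0
0 1 1 3 0 1
step 5: 3 0 2 0 2 0
2 1 3 3 2 3
1 1 0 0 2 0
0 1 1 3 0 1
step 6: 3 0 2 0 2 0
3 1 3 3 2 3
1 1 0 0 2 0
0 1 1 3 0 1
step 7: 0 1 2 0 2 0
1 2 3 3 2 3
2 1 0 0 2 0
0 1 1 3 0 1
step 8: 0 1 2 0 2 0
2 2 3 3 2 3
2 1 0 0 2 0
0 1 1 3 0 1
step 9: 0 1 2 0 2 0
3 2 3 3 2 3
2 1 0 0 2 0
0 1 1 3 0 1
step 10: 1 1 2 0 2 0
0 3 3 3 2 3
3 1 0 0 2 0
0 1 1 3 0 1
step 11: 1 1 2 0 2 0
1 3 3 3 2 3
3 1 0 0 2 0
0 1 1 3 0 1
step 12: 1 1 2 0 2 0
2 3 3 3 2 3
3 1 0 0 2 0
0 1 1 3 0 1
step 13: 1 1 2 0 2 0
3 3 3 3 2 3
3 1 0 0 2 0
0 1 1 3 0 1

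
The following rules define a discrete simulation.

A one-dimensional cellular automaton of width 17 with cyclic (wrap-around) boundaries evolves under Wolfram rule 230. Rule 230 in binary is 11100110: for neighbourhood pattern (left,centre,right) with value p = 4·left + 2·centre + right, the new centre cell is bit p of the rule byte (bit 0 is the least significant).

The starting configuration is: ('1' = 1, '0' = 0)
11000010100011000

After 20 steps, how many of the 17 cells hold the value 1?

13

k=0  11000010100011000
k=1  01000111100101001
k=2  11001011101111011
k=3  11011101110111101
k=4  11101110111011110
k=5  01110111011101111
k=6  10111011101110111
k=7  11011101110111011
k=8  11101110111011101
k=9  11110111011101110
k=10  01111011101110111
k=11  10111101110111011
k=12  11011110111011101
k=13  11101111011101110
k=14  01110111101110111
k=15  10111011110111011
k=16  11011101111011101
k=17  11101110111101110
k=18  01110111011110111
k=19  10111011101111011
k=20  11011101110111101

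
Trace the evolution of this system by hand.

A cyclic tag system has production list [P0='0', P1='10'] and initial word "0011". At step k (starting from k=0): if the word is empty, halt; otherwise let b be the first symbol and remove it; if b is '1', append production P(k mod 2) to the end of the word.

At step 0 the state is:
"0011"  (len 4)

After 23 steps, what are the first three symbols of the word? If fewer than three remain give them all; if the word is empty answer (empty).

gen 0: "0011"  (len 4)
gen 1: "011"  (len 3)
gen 2: "11"  (len 2)
gen 3: "10"  (len 2)
gen 4: "010"  (len 3)
gen 5: "10"  (len 2)
gen 6: "010"  (len 3)
gen 7: "10"  (len 2)
gen 8: "010"  (len 3)
gen 9: "10"  (len 2)
gen 10: "010"  (len 3)
gen 11: "10"  (len 2)
gen 12: "010"  (len 3)
gen 13: "10"  (len 2)
gen 14: "010"  (len 3)
gen 15: "10"  (len 2)
gen 16: "010"  (len 3)
gen 17: "10"  (len 2)
gen 18: "010"  (len 3)
gen 19: "10"  (len 2)
gen 20: "010"  (len 3)
gen 21: "10"  (len 2)
gen 22: "010"  (len 3)
gen 23: "10"  (len 2)

10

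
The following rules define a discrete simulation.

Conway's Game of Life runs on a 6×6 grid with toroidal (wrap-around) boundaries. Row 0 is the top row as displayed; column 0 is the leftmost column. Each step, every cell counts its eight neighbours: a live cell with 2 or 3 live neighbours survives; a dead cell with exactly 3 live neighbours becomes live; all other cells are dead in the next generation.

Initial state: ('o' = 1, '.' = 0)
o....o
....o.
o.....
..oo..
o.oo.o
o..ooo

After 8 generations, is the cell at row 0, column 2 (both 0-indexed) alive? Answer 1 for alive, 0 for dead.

0

t=0: o....o
....o.
o.....
..oo..
o.oo.o
o..ooo
t=1: o..o..
o.....
...o..
o.oooo
o.....
..oo..
t=2: .ooo..
......
oooo..
oooooo
o.....
.ooo..
t=3: .o.o..
o.....
......
....o.
......
o..o..
t=4: ooo...
......
......
......
......
..o...
t=5: .oo...
.o....
......
......
......
..o...
t=6: .oo...
.oo...
......
......
......
.oo...
t=7: o..o..
.oo...
......
......
......
.oo...
t=8: o..o..
.oo...
......
......
......
.oo...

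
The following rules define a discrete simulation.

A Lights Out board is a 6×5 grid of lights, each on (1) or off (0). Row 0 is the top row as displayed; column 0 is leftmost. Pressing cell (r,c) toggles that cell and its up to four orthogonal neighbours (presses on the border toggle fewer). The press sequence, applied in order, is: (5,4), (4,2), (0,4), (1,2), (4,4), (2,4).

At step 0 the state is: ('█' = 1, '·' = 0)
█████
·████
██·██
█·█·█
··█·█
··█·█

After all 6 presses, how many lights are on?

12

k=0  █████
·████
██·██
█·█·█
··█·█
··█·█
k=1  █████
·████
██·██
█·█·█
··█··
··██·
k=2  █████
·████
██·██
█···█
·█·█·
···█·
k=3  ███··
·███·
██·██
█···█
·█·█·
···█·
k=4  ██···
·····
█████
█···█
·█·█·
···█·
k=5  ██···
·····
█████
█····
·█··█
···██
k=6  ██···
····█
███··
█···█
·█··█
···██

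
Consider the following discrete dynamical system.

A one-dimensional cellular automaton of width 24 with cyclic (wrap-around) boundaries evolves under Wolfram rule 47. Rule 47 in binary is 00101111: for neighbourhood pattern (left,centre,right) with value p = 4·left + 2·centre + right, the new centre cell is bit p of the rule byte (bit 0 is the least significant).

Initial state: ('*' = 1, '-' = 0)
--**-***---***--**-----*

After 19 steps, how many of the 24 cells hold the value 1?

step 0: --**-***---***--**-----*
step 1: -**-**---***---**--*****
step 2: **-**--***---***--**----
step 3: *-**--**---***---**--***
step 4: -**--**--***---***--**--
step 5: **--**--**---***---**--*
step 6: ---**--**--***---***--**
step 7: -***--**--**---***---**-
step 8: **---**--**--***---***--
step 9: *--***--**--**---***---*
step 10: --**---**--**--***---***
step 11: -**--***--**--**---***--
step 12: **--**---**--**--***---*
step 13: ---**--***--**--**---***
step 14: -***--**---**--**--***--
step 15: **---**--***--**--**---*
step 16: ---***--**---**--**--***
step 17: -***---**--***--**--**--
step 18: **---***--**---**--**--*
step 19: ---***---**--***--**--**

12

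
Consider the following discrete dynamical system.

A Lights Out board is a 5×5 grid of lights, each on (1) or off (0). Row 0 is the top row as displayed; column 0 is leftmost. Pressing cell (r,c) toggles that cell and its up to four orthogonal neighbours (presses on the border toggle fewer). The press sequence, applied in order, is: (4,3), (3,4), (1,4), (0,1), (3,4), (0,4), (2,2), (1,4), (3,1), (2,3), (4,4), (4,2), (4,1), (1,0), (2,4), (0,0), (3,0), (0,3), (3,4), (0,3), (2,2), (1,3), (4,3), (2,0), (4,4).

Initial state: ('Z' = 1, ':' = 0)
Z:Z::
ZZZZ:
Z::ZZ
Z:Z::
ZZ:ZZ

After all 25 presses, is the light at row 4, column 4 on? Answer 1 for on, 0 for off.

0

k=0  Z:Z::
ZZZZ:
Z::ZZ
Z:Z::
ZZ:ZZ
k=1  Z:Z::
ZZZZ:
Z::ZZ
Z:ZZ:
ZZZ::
k=2  Z:Z::
ZZZZ:
Z::Z:
Z:Z:Z
ZZZ:Z
k=3  Z:Z:Z
ZZZ:Z
Z::ZZ
Z:Z:Z
ZZZ:Z
k=4  :Z::Z
Z:Z:Z
Z::ZZ
Z:Z:Z
ZZZ:Z
k=5  :Z::Z
Z:Z:Z
Z::Z:
Z:ZZ:
ZZZ::
k=6  :Z:Z:
Z:Z::
Z::Z:
Z:ZZ:
ZZZ::
k=7  :Z:Z:
Z::::
ZZZ::
Z::Z:
ZZZ::
k=8  :Z:ZZ
Z::ZZ
ZZZ:Z
Z::Z:
ZZZ::
k=9  :Z:ZZ
Z::ZZ
Z:Z:Z
:ZZZ:
Z:Z::
k=10  :Z:ZZ
Z:::Z
Z::Z:
:ZZ::
Z:Z::
k=11  :Z:ZZ
Z:::Z
Z::Z:
:ZZ:Z
Z:ZZZ
k=12  :Z:ZZ
Z:::Z
Z::Z:
:Z::Z
ZZ::Z
k=13  :Z:ZZ
Z:::Z
Z::Z:
::::Z
::Z:Z
k=14  ZZ:ZZ
:Z::Z
:::Z:
::::Z
::Z:Z
k=15  ZZ:ZZ
:Z:::
::::Z
:::::
::Z:Z
k=16  :::ZZ
ZZ:::
::::Z
:::::
::Z:Z
k=17  :::ZZ
ZZ:::
Z:::Z
ZZ:::
Z:Z:Z
k=18  ::Z::
ZZ:Z:
Z:::Z
ZZ:::
Z:Z:Z
k=19  ::Z::
ZZ:Z:
Z::::
ZZ:ZZ
Z:Z::
k=20  :::ZZ
ZZ:::
Z::::
ZZ:ZZ
Z:Z::
k=21  :::ZZ
ZZZ::
ZZZZ:
ZZZZZ
Z:Z::
k=22  ::::Z
ZZ:ZZ
ZZZ::
ZZZZZ
Z:Z::
k=23  ::::Z
ZZ:ZZ
ZZZ::
ZZZ:Z
Z::ZZ
k=24  ::::Z
:Z:ZZ
::Z::
:ZZ:Z
Z::ZZ
k=25  ::::Z
:Z:ZZ
::Z::
:ZZ::
Z::::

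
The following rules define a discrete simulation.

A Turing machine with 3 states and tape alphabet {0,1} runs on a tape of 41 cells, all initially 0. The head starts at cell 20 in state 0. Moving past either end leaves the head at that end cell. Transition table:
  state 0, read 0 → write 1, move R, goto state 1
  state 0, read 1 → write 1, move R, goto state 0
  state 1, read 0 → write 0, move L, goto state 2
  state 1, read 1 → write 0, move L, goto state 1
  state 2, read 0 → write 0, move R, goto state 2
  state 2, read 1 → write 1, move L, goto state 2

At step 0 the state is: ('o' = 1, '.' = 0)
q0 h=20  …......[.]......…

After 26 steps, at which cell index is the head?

[0] q0 h=20  …......[.]......…
[1] q1 h=21  ….....o[.]......…
[2] q2 h=20  …......[o]......…
[3] q2 h=19  …......[.]o.....…
[4] q2 h=20  …......[o]......…
[5] q2 h=19  …......[.]o.....…
[6] q2 h=20  …......[o]......…
[7] q2 h=19  …......[.]o.....…
[8] q2 h=20  …......[o]......…
[9] q2 h=19  …......[.]o.....…
[10] q2 h=20  …......[o]......…
[11] q2 h=19  …......[.]o.....…
[12] q2 h=20  …......[o]......…
[13] q2 h=19  …......[.]o.....…
[14] q2 h=20  …......[o]......…
[15] q2 h=19  …......[.]o.....…
[16] q2 h=20  …......[o]......…
[17] q2 h=19  …......[.]o.....…
[18] q2 h=20  …......[o]......…
[19] q2 h=19  …......[.]o.....…
[20] q2 h=20  …......[o]......…
[21] q2 h=19  …......[.]o.....…
[22] q2 h=20  …......[o]......…
[23] q2 h=19  …......[.]o.....…
[24] q2 h=20  …......[o]......…
[25] q2 h=19  …......[.]o.....…
[26] q2 h=20  …......[o]......…

20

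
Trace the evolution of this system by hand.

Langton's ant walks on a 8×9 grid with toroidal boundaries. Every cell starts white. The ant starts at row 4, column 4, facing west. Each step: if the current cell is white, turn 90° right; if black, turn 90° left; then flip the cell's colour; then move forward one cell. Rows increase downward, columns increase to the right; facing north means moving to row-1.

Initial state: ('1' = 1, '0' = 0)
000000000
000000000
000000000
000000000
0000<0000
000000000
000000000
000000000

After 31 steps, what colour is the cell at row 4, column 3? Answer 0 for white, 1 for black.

gen 0: 000000000
000000000
000000000
000000000
0000<0000
000000000
000000000
000000000
gen 1: 000000000
000000000
000000000
0000^0000
000010000
000000000
000000000
000000000
gen 2: 000000000
000000000
000000000
00001>000
000010000
000000000
000000000
000000000
gen 3: 000000000
000000000
000000000
000011000
00001v000
000000000
000000000
000000000
gen 4: 000000000
000000000
000000000
000011000
0000<1000
000000000
000000000
000000000
gen 5: 000000000
000000000
000000000
000011000
000001000
0000v0000
000000000
000000000
gen 6: 000000000
000000000
000000000
000011000
000001000
000<10000
000000000
000000000
gen 7: 000000000
000000000
000000000
000011000
000^01000
000110000
000000000
000000000
gen 8: 000000000
000000000
000000000
000011000
0001>1000
000110000
000000000
000000000
gen 9: 000000000
000000000
000000000
000011000
000111000
0001v0000
000000000
000000000
gen 10: 000000000
000000000
000000000
000011000
000111000
00010>000
000000000
000000000
gen 11: 000000000
000000000
000000000
000011000
000111000
000101000
00000v000
000000000
gen 12: 000000000
000000000
000000000
000011000
000111000
000101000
0000<1000
000000000
gen 13: 000000000
000000000
000000000
000011000
000111000
0001^1000
000011000
000000000
gen 14: 000000000
000000000
000000000
000011000
000111000
00011>000
000011000
000000000
gen 15: 000000000
000000000
000000000
000011000
00011^000
000110000
000011000
000000000
gen 16: 000000000
000000000
000000000
000011000
0001<0000
000110000
000011000
000000000
gen 17: 000000000
000000000
000000000
000011000
000100000
0001v0000
000011000
000000000
gen 18: 000000000
000000000
000000000
000011000
000100000
00010>000
000011000
000000000
gen 19: 000000000
000000000
000000000
000011000
000100000
000101000
00001v000
000000000
gen 20: 000000000
000000000
000000000
000011000
000100000
000101000
000010>00
000000000
gen 21: 000000000
000000000
000000000
000011000
000100000
000101000
000010100
000000v00
gen 22: 000000000
000000000
000000000
000011000
000100000
000101000
000010100
00000<100
gen 23: 000000000
000000000
000000000
000011000
000100000
000101000
00001^100
000001100
gen 24: 000000000
000000000
000000000
000011000
000100000
000101000
000011>00
000001100
gen 25: 000000000
000000000
000000000
000011000
000100000
000101^00
000011000
000001100
gen 26: 000000000
000000000
000000000
000011000
000100000
0001011>0
000011000
000001100
gen 27: 000000000
000000000
000000000
000011000
000100000
000101110
0000110v0
000001100
gen 28: 000000000
000000000
000000000
000011000
000100000
000101110
000011<10
000001100
gen 29: 000000000
000000000
000000000
000011000
000100000
000101^10
000011110
000001100
gen 30: 000000000
000000000
000000000
000011000
000100000
00010<010
000011110
000001100
gen 31: 000000000
000000000
000000000
000011000
000100000
000100010
00001v110
000001100

1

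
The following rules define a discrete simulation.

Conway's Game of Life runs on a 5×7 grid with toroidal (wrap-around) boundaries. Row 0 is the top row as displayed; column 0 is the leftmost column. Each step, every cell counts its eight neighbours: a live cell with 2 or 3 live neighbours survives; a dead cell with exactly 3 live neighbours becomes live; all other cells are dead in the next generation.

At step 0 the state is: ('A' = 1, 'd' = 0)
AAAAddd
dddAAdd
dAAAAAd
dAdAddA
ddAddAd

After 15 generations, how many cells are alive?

gen 0: AAAAddd
dddAAdd
dAAAAAd
dAdAddA
ddAddAd
gen 1: dAddddd
AddddAd
AAdddAd
AAddddA
ddddAdA
gen 2: AddddAA
Adddddd
dddddAd
dAddddd
dAdddAA
gen 3: dAdddAd
AddddAd
ddddddd
AddddAA
dAdddAd
gen 4: AAddAAd
ddddddA
AddddAd
AddddAA
dAddAAd
gen 5: AAddAdd
dAddAdd
AddddAd
AAddddd
dAddddd
gen 6: AAAdddd
dAddAAA
AdddddA
AAddddA
ddAdddd
gen 7: AdAAdAA
ddAddAd
ddddddd
dAddddA
ddAdddA
gen 8: AdAAAAd
dAAAAAd
ddddddd
Adddddd
ddAAddd
gen 9: dddddAA
dAdddAA
dAAAAdd
ddddddd
ddAdddA
gen 10: ddddddd
dAdAddA
AAAAAAd
dAddddd
dddddAA
gen 11: AddddAA
dAdAdAA
dddAAAA
dAdAddd
ddddddd
gen 12: AdddAAd
ddAAddd
dddAddA
ddAAdAd
AdddddA
gen 13: AAdAAAd
ddAAdAA
ddddddd
AdAAAAd
AAdAddd
gen 14: dddddAd
AAAAdAA
dAddddd
AdAAAdA
ddddddd
gen 15: AAAdAAd
AAAdAAA
ddddddd
AAAAddd
dddAAAA

19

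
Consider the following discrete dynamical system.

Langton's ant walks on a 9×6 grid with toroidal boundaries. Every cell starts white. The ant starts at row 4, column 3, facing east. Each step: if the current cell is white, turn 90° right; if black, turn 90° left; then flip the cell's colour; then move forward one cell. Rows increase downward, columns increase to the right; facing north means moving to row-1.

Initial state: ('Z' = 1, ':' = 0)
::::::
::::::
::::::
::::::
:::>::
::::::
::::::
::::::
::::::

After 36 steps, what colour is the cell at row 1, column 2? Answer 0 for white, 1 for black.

1

step 0: ::::::
::::::
::::::
::::::
:::>::
::::::
::::::
::::::
::::::
step 1: ::::::
::::::
::::::
::::::
:::Z::
:::v::
::::::
::::::
::::::
step 2: ::::::
::::::
::::::
::::::
:::Z::
::<Z::
::::::
::::::
::::::
step 3: ::::::
::::::
::::::
::::::
::^Z::
::ZZ::
::::::
::::::
::::::
step 4: ::::::
::::::
::::::
::::::
::Z>::
::ZZ::
::::::
::::::
::::::
step 5: ::::::
::::::
::::::
:::^::
::Z:::
::ZZ::
::::::
::::::
::::::
step 6: ::::::
::::::
::::::
:::Z>:
::Z:::
::ZZ::
::::::
::::::
::::::
step 7: ::::::
::::::
::::::
:::ZZ:
::Z:v:
::ZZ::
::::::
::::::
::::::
step 8: ::::::
::::::
::::::
:::ZZ:
::Z<Z:
::ZZ::
::::::
::::::
::::::
step 9: ::::::
::::::
::::::
:::^Z:
::ZZZ:
::ZZ::
::::::
::::::
::::::
step 10: ::::::
::::::
::::::
::<:Z:
::ZZZ:
::ZZ::
::::::
::::::
::::::
step 11: ::::::
::::::
::^:::
::Z:Z:
::ZZZ:
::ZZ::
::::::
::::::
::::::
step 12: ::::::
::::::
::Z>::
::Z:Z:
::ZZZ:
::ZZ::
::::::
::::::
::::::
step 13: ::::::
::::::
::ZZ::
::ZvZ:
::ZZZ:
::ZZ::
::::::
::::::
::::::
step 14: ::::::
::::::
::ZZ::
::<ZZ:
::ZZZ:
::ZZ::
::::::
::::::
::::::
step 15: ::::::
::::::
::ZZ::
:::ZZ:
::vZZ:
::ZZ::
::::::
::::::
::::::
step 16: ::::::
::::::
::ZZ::
:::ZZ:
:::>Z:
::ZZ::
::::::
::::::
::::::
step 17: ::::::
::::::
::ZZ::
:::^Z:
::::Z:
::ZZ::
::::::
::::::
::::::
step 18: ::::::
::::::
::ZZ::
::<:Z:
::::Z:
::ZZ::
::::::
::::::
::::::
step 19: ::::::
::::::
::^Z::
::Z:Z:
::::Z:
::ZZ::
::::::
::::::
::::::
step 20: ::::::
::::::
:<:Z::
::Z:Z:
::::Z:
::ZZ::
::::::
::::::
::::::
step 21: ::::::
:^::::
:Z:Z::
::Z:Z:
::::Z:
::ZZ::
::::::
::::::
::::::
step 22: ::::::
:Z>:::
:Z:Z::
::Z:Z:
::::Z:
::ZZ::
::::::
::::::
::::::
step 23: ::::::
:ZZ:::
:ZvZ::
::Z:Z:
::::Z:
::ZZ::
::::::
::::::
::::::
step 24: ::::::
:ZZ:::
:<ZZ::
::Z:Z:
::::Z:
::ZZ::
::::::
::::::
::::::
step 25: ::::::
:ZZ:::
::ZZ::
:vZ:Z:
::::Z:
::ZZ::
::::::
::::::
::::::
step 26: ::::::
:ZZ:::
::ZZ::
<ZZ:Z:
::::Z:
::ZZ::
::::::
::::::
::::::
step 27: ::::::
:ZZ:::
^:ZZ::
ZZZ:Z:
::::Z:
::ZZ::
::::::
::::::
::::::
step 28: ::::::
:ZZ:::
Z>ZZ::
ZZZ:Z:
::::Z:
::ZZ::
::::::
::::::
::::::
step 29: ::::::
:ZZ:::
ZZZZ::
ZvZ:Z:
::::Z:
::ZZ::
::::::
::::::
::::::
step 30: ::::::
:ZZ:::
ZZZZ::
Z:>:Z:
::::Z:
::ZZ::
::::::
::::::
::::::
step 31: ::::::
:ZZ:::
ZZ^Z::
Z:::Z:
::::Z:
::ZZ::
::::::
::::::
::::::
step 32: ::::::
:ZZ:::
Z<:Z::
Z:::Z:
::::Z:
::ZZ::
::::::
::::::
::::::
step 33: ::::::
:ZZ:::
Z::Z::
Zv::Z:
::::Z:
::ZZ::
::::::
::::::
::::::
step 34: ::::::
:ZZ:::
Z::Z::
<Z::Z:
::::Z:
::ZZ::
::::::
::::::
::::::
step 35: ::::::
:ZZ:::
Z::Z::
:Z::Z:
v:::Z:
::ZZ::
::::::
::::::
::::::
step 36: ::::::
:ZZ:::
Z::Z::
:Z::Z:
Z:::Z<
::ZZ::
::::::
::::::
::::::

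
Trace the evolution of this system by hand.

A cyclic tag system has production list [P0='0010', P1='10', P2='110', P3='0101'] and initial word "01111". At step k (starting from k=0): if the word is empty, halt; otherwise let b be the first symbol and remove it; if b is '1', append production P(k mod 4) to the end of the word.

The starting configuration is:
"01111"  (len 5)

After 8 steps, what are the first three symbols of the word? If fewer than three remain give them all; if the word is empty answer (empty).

100

gen 0: "01111"  (len 5)
gen 1: "1111"  (len 4)
gen 2: "11110"  (len 5)
gen 3: "1110110"  (len 7)
gen 4: "1101100101"  (len 10)
gen 5: "1011001010010"  (len 13)
gen 6: "01100101001010"  (len 14)
gen 7: "1100101001010"  (len 13)
gen 8: "1001010010100101"  (len 16)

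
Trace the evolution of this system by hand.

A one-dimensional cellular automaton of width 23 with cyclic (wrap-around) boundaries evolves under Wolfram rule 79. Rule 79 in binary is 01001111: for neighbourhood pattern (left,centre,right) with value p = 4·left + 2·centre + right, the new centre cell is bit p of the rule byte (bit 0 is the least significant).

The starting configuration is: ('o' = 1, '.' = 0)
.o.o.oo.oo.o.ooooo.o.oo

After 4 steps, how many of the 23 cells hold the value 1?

0) .o.o.oo.oo.o.ooooo.o.oo
1) .o.o.oo.oo.o.o...o.o.oo
2) .o.o.oo.oo.o.o.ooo.o.oo
3) .o.o.oo.oo.o.o.o.o.o.oo
4) .o.o.oo.oo.o.o.o.o.o.oo

13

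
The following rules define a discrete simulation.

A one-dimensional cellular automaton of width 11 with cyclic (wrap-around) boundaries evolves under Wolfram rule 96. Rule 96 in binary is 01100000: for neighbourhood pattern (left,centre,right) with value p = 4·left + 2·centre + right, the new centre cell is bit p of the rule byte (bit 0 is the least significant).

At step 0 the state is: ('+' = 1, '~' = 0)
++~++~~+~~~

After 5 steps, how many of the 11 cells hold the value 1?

0

t=0: ++~++~~+~~~
t=1: ~++~+~~~~~~
t=2: ~~++~~~~~~~
t=3: ~~~+~~~~~~~
t=4: ~~~~~~~~~~~
t=5: ~~~~~~~~~~~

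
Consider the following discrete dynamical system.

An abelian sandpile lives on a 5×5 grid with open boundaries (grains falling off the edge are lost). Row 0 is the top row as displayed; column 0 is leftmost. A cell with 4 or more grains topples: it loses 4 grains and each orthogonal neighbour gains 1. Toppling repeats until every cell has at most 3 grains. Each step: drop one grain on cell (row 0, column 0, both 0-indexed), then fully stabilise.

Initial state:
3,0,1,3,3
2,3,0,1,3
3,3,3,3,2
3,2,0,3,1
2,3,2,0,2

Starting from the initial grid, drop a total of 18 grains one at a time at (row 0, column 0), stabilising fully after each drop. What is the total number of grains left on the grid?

49

[0] 3,0,1,3,3
2,3,0,1,3
3,3,3,3,2
3,2,0,3,1
2,3,2,0,2
[1] 0,1,1,3,3
3,3,0,1,3
3,3,3,3,2
3,2,0,3,1
2,3,2,0,2
[2] 1,1,1,3,3
3,3,0,1,3
3,3,3,3,2
3,2,0,3,1
2,3,2,0,2
[3] 2,1,1,3,3
3,3,0,1,3
3,3,3,3,2
3,2,0,3,1
2,3,2,0,2
[4] 3,1,1,3,3
3,3,0,1,3
3,3,3,3,2
3,2,0,3,1
2,3,2,0,2
[5] 1,3,1,3,3
2,1,2,2,3
2,3,1,1,3
2,1,3,0,2
0,1,3,1,2
[6] 2,3,1,3,3
2,1,2,2,3
2,3,1,1,3
2,1,3,0,2
0,1,3,1,2
[7] 3,3,1,3,3
2,1,2,2,3
2,3,1,1,3
2,1,3,0,2
0,1,3,1,2
[8] 1,0,2,3,3
3,2,2,2,3
2,3,1,1,3
2,1,3,0,2
0,1,3,1,2
[9] 2,0,2,3,3
3,2,2,2,3
2,3,1,1,3
2,1,3,0,2
0,1,3,1,2
[10] 3,0,2,3,3
3,2,2,2,3
2,3,1,1,3
2,1,3,0,2
0,1,3,1,2
[11] 1,1,2,3,3
0,3,2,2,3
3,3,1,1,3
2,1,3,0,2
0,1,3,1,2
[12] 2,1,2,3,3
0,3,2,2,3
3,3,1,1,3
2,1,3,0,2
0,1,3,1,2
[13] 3,1,2,3,3
0,3,2,2,3
3,3,1,1,3
2,1,3,0,2
0,1,3,1,2
[14] 0,2,2,3,3
1,3,2,2,3
3,3,1,1,3
2,1,3,0,2
0,1,3,1,2
[15] 1,2,2,3,3
1,3,2,2,3
3,3,1,1,3
2,1,3,0,2
0,1,3,1,2
[16] 2,2,2,3,3
1,3,2,2,3
3,3,1,1,3
2,1,3,0,2
0,1,3,1,2
[17] 3,2,2,3,3
1,3,2,2,3
3,3,1,1,3
2,1,3,0,2
0,1,3,1,2
[18] 0,3,2,3,3
2,3,2,2,3
3,3,1,1,3
2,1,3,0,2
0,1,3,1,2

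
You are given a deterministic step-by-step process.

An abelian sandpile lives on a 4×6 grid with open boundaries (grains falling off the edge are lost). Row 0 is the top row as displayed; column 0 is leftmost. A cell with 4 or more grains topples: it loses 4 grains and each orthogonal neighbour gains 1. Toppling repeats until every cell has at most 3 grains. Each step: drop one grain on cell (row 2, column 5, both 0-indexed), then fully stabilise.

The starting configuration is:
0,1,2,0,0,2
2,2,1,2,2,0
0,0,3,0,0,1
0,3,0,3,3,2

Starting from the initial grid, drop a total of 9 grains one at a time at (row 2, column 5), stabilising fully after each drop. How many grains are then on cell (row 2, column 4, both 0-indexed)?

3

t=0: 0,1,2,0,0,2
2,2,1,2,2,0
0,0,3,0,0,1
0,3,0,3,3,2
t=1: 0,1,2,0,0,2
2,2,1,2,2,0
0,0,3,0,0,2
0,3,0,3,3,2
t=2: 0,1,2,0,0,2
2,2,1,2,2,0
0,0,3,0,0,3
0,3,0,3,3,2
t=3: 0,1,2,0,0,2
2,2,1,2,2,1
0,0,3,0,1,0
0,3,0,3,3,3
t=4: 0,1,2,0,0,2
2,2,1,2,2,1
0,0,3,0,1,1
0,3,0,3,3,3
t=5: 0,1,2,0,0,2
2,2,1,2,2,1
0,0,3,0,1,2
0,3,0,3,3,3
t=6: 0,1,2,0,0,2
2,2,1,2,2,1
0,0,3,0,1,3
0,3,0,3,3,3
t=7: 0,1,2,0,0,2
2,2,1,2,2,2
0,0,3,1,3,1
0,3,1,0,1,1
t=8: 0,1,2,0,0,2
2,2,1,2,2,2
0,0,3,1,3,2
0,3,1,0,1,1
t=9: 0,1,2,0,0,2
2,2,1,2,2,2
0,0,3,1,3,3
0,3,1,0,1,1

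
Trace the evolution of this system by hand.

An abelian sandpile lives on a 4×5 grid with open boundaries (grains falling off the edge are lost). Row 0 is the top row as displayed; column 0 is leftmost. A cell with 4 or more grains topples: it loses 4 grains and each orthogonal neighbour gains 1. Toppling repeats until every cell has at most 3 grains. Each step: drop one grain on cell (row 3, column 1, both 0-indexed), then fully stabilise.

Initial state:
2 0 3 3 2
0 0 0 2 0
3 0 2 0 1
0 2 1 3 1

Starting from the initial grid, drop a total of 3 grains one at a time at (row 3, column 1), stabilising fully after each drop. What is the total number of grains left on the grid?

step 0: 2 0 3 3 2
0 0 0 2 0
3 0 2 0 1
0 2 1 3 1
step 1: 2 0 3 3 2
0 0 0 2 0
3 0 2 0 1
0 3 1 3 1
step 2: 2 0 3 3 2
0 0 0 2 0
3 1 2 0 1
1 0 2 3 1
step 3: 2 0 3 3 2
0 0 0 2 0
3 1 2 0 1
1 1 2 3 1

27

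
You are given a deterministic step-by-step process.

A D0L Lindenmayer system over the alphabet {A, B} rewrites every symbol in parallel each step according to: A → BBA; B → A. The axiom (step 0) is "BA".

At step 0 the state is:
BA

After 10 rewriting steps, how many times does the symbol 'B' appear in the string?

1024

[0] BA
[1] ABBA
[2] BBAAABBA
[3] AABBABBABBAAABBA
[4] BBABBAAABBAAABBAAABBABBABBAAABBA
[5] AABBAAABBABBABBAAABBABBABBAAABBABBABBAAABBAAABBAAABBABBABBAAABBA
[6] BBABBAAABBABBABBAAABBAAABBAAABBABBABBAAABBAAABBAAABBABBABB…ABBABBABBAAABBABBABBAAABBABBABBAAABBAAABBAAABBABBABBAAABBA  (len 128)
[7] AABBAAABBABBABBAAABBAAABBAAABBABBABBAAABBABBABBAAABBABBABB…ABBABBABBAAABBABBABBAAABBABBABBAAABBAAABBAAABBABBABBAAABBA  (len 256)
[8] BBABBAAABBABBABBAAABBAAABBAAABBABBABBAAABBABBABBAAABBABBAB…ABBABBABBAAABBABBABBAAABBABBABBAAABBAAABBAAABBABBABBAAABBA  (len 512)
[9] AABBAAABBABBABBAAABBAAABBAAABBABBABBAAABBABBABBAAABBABBABB…ABBABBABBAAABBABBABBAAABBABBABBAAABBAAABBAAABBABBABBAAABBA  (len 1024)
[10] BBABBAAABBABBABBAAABBAAABBAAABBABBABBAAABBABBABBAAABBABBAB…ABBABBABBAAABBABBABBAAABBABBABBAAABBAAABBAAABBABBABBAAABBA  (len 2048)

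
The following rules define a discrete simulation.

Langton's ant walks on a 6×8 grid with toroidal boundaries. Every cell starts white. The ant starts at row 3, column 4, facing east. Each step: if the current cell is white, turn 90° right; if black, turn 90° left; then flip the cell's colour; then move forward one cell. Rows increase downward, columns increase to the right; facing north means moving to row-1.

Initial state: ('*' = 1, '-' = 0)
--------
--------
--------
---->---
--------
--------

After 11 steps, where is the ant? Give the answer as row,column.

1,3

0) --------
--------
--------
---->---
--------
--------
1) --------
--------
--------
----*---
----v---
--------
2) --------
--------
--------
----*---
---<*---
--------
3) --------
--------
--------
---^*---
---**---
--------
4) --------
--------
--------
---*>---
---**---
--------
5) --------
--------
----^---
---*----
---**---
--------
6) --------
--------
----*>--
---*----
---**---
--------
7) --------
--------
----**--
---*-v--
---**---
--------
8) --------
--------
----**--
---*<*--
---**---
--------
9) --------
--------
----^*--
---***--
---**---
--------
10) --------
--------
---<-*--
---***--
---**---
--------
11) --------
---^----
---*-*--
---***--
---**---
--------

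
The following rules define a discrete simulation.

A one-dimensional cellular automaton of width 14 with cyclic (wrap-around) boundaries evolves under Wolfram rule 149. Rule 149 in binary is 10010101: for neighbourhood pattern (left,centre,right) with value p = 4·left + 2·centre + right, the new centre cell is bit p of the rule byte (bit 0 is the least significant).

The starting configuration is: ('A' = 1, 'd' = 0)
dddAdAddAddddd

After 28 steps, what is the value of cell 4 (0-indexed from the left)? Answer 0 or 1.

t=0: dddAdAddAddddd
t=1: AAdAdAAdAAAAAA
t=2: AddAdddddAAAAA
t=3: dAdAAAAAddAAAA
t=4: dAddAAAdAddAAd
t=5: dAAddAddAAdddA
t=6: dddAdAAdddAAdA
t=7: AAdAdddAAddddA
t=8: AddAAAdddAAAdd
t=9: AAddAdAAddAdAd
t=10: ddAdAdddAdAdAd
t=11: AdAdAAAdAdAdAA
t=12: ddAddAddAdAddA
t=13: AdAAdAAdAdAAdA
t=14: ddddddddAddddd
t=15: AAAAAAAdAAAAAA
t=16: AAAAAAdddAAAAA
t=17: AAAAAdAAddAAAA
t=18: AAAAddddAddAAA
t=19: AAAdAAAdAAddAA
t=20: AAdddAddddAddA
t=21: AdAAdAAAAdAAdd
t=22: AdddddAAddddAd
t=23: AAAAAdddAAAdAd
t=24: dAAAdAAddAddAd
t=25: ddAddddAdAAdAA
t=26: AdAAAAdAdddddd
t=27: AddAAddAAAAAAd
t=28: AAdddAddAAAAdd

0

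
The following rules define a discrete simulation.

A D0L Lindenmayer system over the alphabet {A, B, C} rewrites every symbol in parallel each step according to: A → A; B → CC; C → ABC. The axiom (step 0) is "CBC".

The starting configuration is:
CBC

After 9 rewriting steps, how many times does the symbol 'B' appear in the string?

512

[0] CBC
[1] ABCCCABC
[2] ACCABCABCABCACCABC
[3] AABCABCACCABCACCABCACCABCAABCABCACCABC
[4] AACCABCACCABCAABCABCACCABCAABCABCACCABCAABCABCACCABCAACCABCACCABCAABCABCACCABC
[5] AAABCABCACCABCAABCABCACCABCAACCABCACCABCAABCABCACCABCAACCA…CCABCAAABCABCACCABCAABCABCACCABCAACCABCACCABCAABCABCACCABC  (len 158)
[6] AAACCABCACCABCAABCABCACCABCAACCABCACCABCAABCABCACCABCAAABC…CCABCAAABCABCACCABCAABCABCACCABCAACCABCACCABCAABCABCACCABC  (len 318)
[7] AAAABCABCACCABCAABCABCACCABCAACCABCACCABCAABCABCACCABCAAAB…CCABCAAABCABCACCABCAABCABCACCABCAACCABCACCABCAABCABCACCABC  (len 638)
[8] AAAACCABCACCABCAABCABCACCABCAACCABCACCABCAABCABCACCABCAAAB…CCABCAAABCABCACCABCAABCABCACCABCAACCABCACCABCAABCABCACCABC  (len 1278)
[9] AAAAABCABCACCABCAABCABCACCABCAACCABCACCABCAABCABCACCABCAAA…CCABCAAABCABCACCABCAABCABCACCABCAACCABCACCABCAABCABCACCABC  (len 2558)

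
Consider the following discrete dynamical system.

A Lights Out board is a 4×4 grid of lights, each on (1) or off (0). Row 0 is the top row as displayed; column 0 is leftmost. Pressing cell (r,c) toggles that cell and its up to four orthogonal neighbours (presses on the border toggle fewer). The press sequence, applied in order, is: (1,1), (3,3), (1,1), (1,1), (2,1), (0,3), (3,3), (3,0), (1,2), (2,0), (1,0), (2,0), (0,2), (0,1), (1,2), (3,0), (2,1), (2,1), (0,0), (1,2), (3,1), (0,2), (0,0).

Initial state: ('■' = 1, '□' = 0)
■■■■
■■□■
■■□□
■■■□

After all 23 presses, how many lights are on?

6

0) ■■■■
■■□■
■■□□
■■■□
1) ■□■■
□□■■
■□□□
■■■□
2) ■□■■
□□■■
■□□■
■■□■
3) ■■■■
■■□■
■■□■
■■□■
4) ■□■■
□□■■
■□□■
■■□■
5) ■□■■
□■■■
□■■■
■□□■
6) ■□□□
□■■□
□■■■
■□□■
7) ■□□□
□■■□
□■■□
■□■□
8) ■□□□
□■■□
■■■□
□■■□
9) ■□■□
□□□■
■■□□
□■■□
10) ■□■□
■□□■
□□□□
■■■□
11) □□■□
□■□■
■□□□
■■■□
12) □□■□
■■□■
□■□□
□■■□
13) □■□■
■■■■
□■□□
□■■□
14) ■□■■
■□■■
□■□□
□■■□
15) ■□□■
■■□□
□■■□
□■■□
16) ■□□■
■■□□
■■■□
■□■□
17) ■□□■
■□□□
□□□□
■■■□
18) ■□□■
■■□□
■■■□
■□■□
19) □■□■
□■□□
■■■□
■□■□
20) □■■■
□□■■
■■□□
■□■□
21) □■■■
□□■■
■□□□
□■□□
22) □□□□
□□□■
■□□□
□■□□
23) ■■□□
■□□■
■□□□
□■□□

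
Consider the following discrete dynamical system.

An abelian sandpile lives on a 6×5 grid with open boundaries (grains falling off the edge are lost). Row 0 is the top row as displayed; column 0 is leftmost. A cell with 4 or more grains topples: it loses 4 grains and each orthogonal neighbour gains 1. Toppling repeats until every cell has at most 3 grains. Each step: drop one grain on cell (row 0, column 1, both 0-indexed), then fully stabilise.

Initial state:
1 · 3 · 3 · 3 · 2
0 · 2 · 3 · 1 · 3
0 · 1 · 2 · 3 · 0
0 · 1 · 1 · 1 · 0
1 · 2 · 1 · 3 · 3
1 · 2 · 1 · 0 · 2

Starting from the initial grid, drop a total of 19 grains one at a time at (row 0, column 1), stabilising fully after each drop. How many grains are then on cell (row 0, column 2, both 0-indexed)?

gen 0: 1 · 3 · 3 · 3 · 2
0 · 2 · 3 · 1 · 3
0 · 1 · 2 · 3 · 0
0 · 1 · 1 · 1 · 0
1 · 2 · 1 · 3 · 3
1 · 2 · 1 · 0 · 2
gen 1: 2 · 2 · 2 · 0 · 3
1 · 0 · 1 · 3 · 3
0 · 2 · 3 · 3 · 0
0 · 1 · 1 · 1 · 0
1 · 2 · 1 · 3 · 3
1 · 2 · 1 · 0 · 2
gen 2: 2 · 3 · 2 · 0 · 3
1 · 0 · 1 · 3 · 3
0 · 2 · 3 · 3 · 0
0 · 1 · 1 · 1 · 0
1 · 2 · 1 · 3 · 3
1 · 2 · 1 · 0 · 2
gen 3: 3 · 0 · 3 · 0 · 3
1 · 1 · 1 · 3 · 3
0 · 2 · 3 · 3 · 0
0 · 1 · 1 · 1 · 0
1 · 2 · 1 · 3 · 3
1 · 2 · 1 · 0 · 2
gen 4: 3 · 1 · 3 · 0 · 3
1 · 1 · 1 · 3 · 3
0 · 2 · 3 · 3 · 0
0 · 1 · 1 · 1 · 0
1 · 2 · 1 · 3 · 3
1 · 2 · 1 · 0 · 2
gen 5: 3 · 2 · 3 · 0 · 3
1 · 1 · 1 · 3 · 3
0 · 2 · 3 · 3 · 0
0 · 1 · 1 · 1 · 0
1 · 2 · 1 · 3 · 3
1 · 2 · 1 · 0 · 2
gen 6: 3 · 3 · 3 · 0 · 3
1 · 1 · 1 · 3 · 3
0 · 2 · 3 · 3 · 0
0 · 1 · 1 · 1 · 0
1 · 2 · 1 · 3 · 3
1 · 2 · 1 · 0 · 2
gen 7: 0 · 2 · 0 · 1 · 3
2 · 2 · 2 · 3 · 3
0 · 2 · 3 · 3 · 0
0 · 1 · 1 · 1 · 0
1 · 2 · 1 · 3 · 3
1 · 2 · 1 · 0 · 2
gen 8: 0 · 3 · 0 · 1 · 3
2 · 2 · 2 · 3 · 3
0 · 2 · 3 · 3 · 0
0 · 1 · 1 · 1 · 0
1 · 2 · 1 · 3 · 3
1 · 2 · 1 · 0 · 2
gen 9: 1 · 0 · 1 · 1 · 3
2 · 3 · 2 · 3 · 3
0 · 2 · 3 · 3 · 0
0 · 1 · 1 · 1 · 0
1 · 2 · 1 · 3 · 3
1 · 2 · 1 · 0 · 2
gen 10: 1 · 1 · 1 · 1 · 3
2 · 3 · 2 · 3 · 3
0 · 2 · 3 · 3 · 0
0 · 1 · 1 · 1 · 0
1 · 2 · 1 · 3 · 3
1 · 2 · 1 · 0 · 2
gen 11: 1 · 2 · 1 · 1 · 3
2 · 3 · 2 · 3 · 3
0 · 2 · 3 · 3 · 0
0 · 1 · 1 · 1 · 0
1 · 2 · 1 · 3 · 3
1 · 2 · 1 · 0 · 2
gen 12: 1 · 3 · 1 · 1 · 3
2 · 3 · 2 · 3 · 3
0 · 2 · 3 · 3 · 0
0 · 1 · 1 · 1 · 0
1 · 2 · 1 · 3 · 3
1 · 2 · 1 · 0 · 2
gen 13: 2 · 1 · 2 · 1 · 3
3 · 0 · 3 · 3 · 3
0 · 3 · 3 · 3 · 0
0 · 1 · 1 · 1 · 0
1 · 2 · 1 · 3 · 3
1 · 2 · 1 · 0 · 2
gen 14: 2 · 2 · 2 · 1 · 3
3 · 0 · 3 · 3 · 3
0 · 3 · 3 · 3 · 0
0 · 1 · 1 · 1 · 0
1 · 2 · 1 · 3 · 3
1 · 2 · 1 · 0 · 2
gen 15: 2 · 3 · 2 · 1 · 3
3 · 0 · 3 · 3 · 3
0 · 3 · 3 · 3 · 0
0 · 1 · 1 · 1 · 0
1 · 2 · 1 · 3 · 3
1 · 2 · 1 · 0 · 2
gen 16: 3 · 0 · 3 · 1 · 3
3 · 1 · 3 · 3 · 3
0 · 3 · 3 · 3 · 0
0 · 1 · 1 · 1 · 0
1 · 2 · 1 · 3 · 3
1 · 2 · 1 · 0 · 2
gen 17: 3 · 1 · 3 · 1 · 3
3 · 1 · 3 · 3 · 3
0 · 3 · 3 · 3 · 0
0 · 1 · 1 · 1 · 0
1 · 2 · 1 · 3 · 3
1 · 2 · 1 · 0 · 2
gen 18: 3 · 2 · 3 · 1 · 3
3 · 1 · 3 · 3 · 3
0 · 3 · 3 · 3 · 0
0 · 1 · 1 · 1 · 0
1 · 2 · 1 · 3 · 3
1 · 2 · 1 · 0 · 2
gen 19: 3 · 3 · 3 · 1 · 3
3 · 1 · 3 · 3 · 3
0 · 3 · 3 · 3 · 0
0 · 1 · 1 · 1 · 0
1 · 2 · 1 · 3 · 3
1 · 2 · 1 · 0 · 2

3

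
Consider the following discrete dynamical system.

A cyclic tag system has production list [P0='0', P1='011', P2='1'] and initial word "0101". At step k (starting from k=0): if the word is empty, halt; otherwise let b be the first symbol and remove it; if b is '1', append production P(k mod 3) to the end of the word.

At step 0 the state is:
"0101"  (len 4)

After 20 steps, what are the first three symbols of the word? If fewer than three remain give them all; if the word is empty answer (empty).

110

t=0: "0101"  (len 4)
t=1: "101"  (len 3)
t=2: "01011"  (len 5)
t=3: "1011"  (len 4)
t=4: "0110"  (len 4)
t=5: "110"  (len 3)
t=6: "101"  (len 3)
t=7: "010"  (len 3)
t=8: "10"  (len 2)
t=9: "01"  (len 2)
t=10: "1"  (len 1)
t=11: "011"  (len 3)
t=12: "11"  (len 2)
t=13: "10"  (len 2)
t=14: "0011"  (len 4)
t=15: "011"  (len 3)
t=16: "11"  (len 2)
t=17: "1011"  (len 4)
t=18: "0111"  (len 4)
t=19: "111"  (len 3)
t=20: "11011"  (len 5)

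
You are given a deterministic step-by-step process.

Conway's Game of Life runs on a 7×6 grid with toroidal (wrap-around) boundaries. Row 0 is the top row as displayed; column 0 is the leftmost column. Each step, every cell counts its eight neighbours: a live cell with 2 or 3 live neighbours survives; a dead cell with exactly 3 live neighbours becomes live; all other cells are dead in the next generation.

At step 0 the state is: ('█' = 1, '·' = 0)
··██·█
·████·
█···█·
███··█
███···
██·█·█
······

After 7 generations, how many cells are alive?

16

[0] ··██·█
·████·
█···█·
███··█
███···
██·█·█
······
[1] ·█····
██····
····█·
··██··
···██·
·····█
·█·█·█
[2] ·█····
██····
·███··
··█···
··███·
█·██·█
··█·█·
[3] ███···
█·····
█··█··
····█·
····██
·····█
█·█·██
[4] ··██··
█·█··█
·····█
···██·
····██
···█··
··███·
[5] ·····█
██████
█··█·█
···█··
·····█
··█··█
····█·
[6] ·██···
·███··
······
█····█
····█·
····██
····██
[7] ██··█·
·█·█··
███···
·····█
█···█·
···█··
█··███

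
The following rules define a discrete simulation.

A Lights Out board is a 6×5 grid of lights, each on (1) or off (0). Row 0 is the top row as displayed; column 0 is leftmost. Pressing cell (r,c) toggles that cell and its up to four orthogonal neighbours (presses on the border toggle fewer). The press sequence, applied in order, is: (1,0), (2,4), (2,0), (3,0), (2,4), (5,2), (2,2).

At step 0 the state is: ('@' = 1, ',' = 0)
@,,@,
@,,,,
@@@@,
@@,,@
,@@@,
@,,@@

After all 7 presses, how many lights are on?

15

[0] @,,@,
@,,,,
@@@@,
@@,,@
,@@@,
@,,@@
[1] ,,,@,
,@,,,
,@@@,
@@,,@
,@@@,
@,,@@
[2] ,,,@,
,@,,@
,@@,@
@@,,,
,@@@,
@,,@@
[3] ,,,@,
@@,,@
@,@,@
,@,,,
,@@@,
@,,@@
[4] ,,,@,
@@,,@
,,@,@
@,,,,
@@@@,
@,,@@
[5] ,,,@,
@@,,,
,,@@,
@,,,@
@@@@,
@,,@@
[6] ,,,@,
@@,,,
,,@@,
@,,,@
@@,@,
@@@,@
[7] ,,,@,
@@@,,
,@,,,
@,@,@
@@,@,
@@@,@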